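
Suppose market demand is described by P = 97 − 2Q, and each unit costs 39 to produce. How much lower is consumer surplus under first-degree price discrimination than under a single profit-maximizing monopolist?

The monopolist equates marginal revenue to marginal cost: 97 − 4Q = 39, so Q = 14.5. From demand, P = 68.
CS = ½·(97 − 68)·14.5 = 210.25.
A perfectly discriminating monopolist sells every unit with P(Q) ≥ MC(Q), so output equals the competitive quantity Q = 29. Each buyer pays their reservation price, so CS = 0 and the firm captures all surplus.
CS = 0.
Change in consumer surplus: 0 − 210.25 = −210.25.

Consumer surplus falls by 210.25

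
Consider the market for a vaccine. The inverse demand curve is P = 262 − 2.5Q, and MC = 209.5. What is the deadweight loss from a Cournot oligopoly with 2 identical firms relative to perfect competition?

DWL = 61.25

Under competition P = MC = 209.5, so Q = (262 − 209.5)/2.5 = 21.
Cournot with 2 identical firms: the symmetric best-response condition is 262 − 7.5q = 209.5. Each firm produces q = 7, total output Q = 14, price P = 227.
DWL is the triangle between Q = 14 and Q = 21: ½·(21 − 14)·(227 − 209.5) = 61.25.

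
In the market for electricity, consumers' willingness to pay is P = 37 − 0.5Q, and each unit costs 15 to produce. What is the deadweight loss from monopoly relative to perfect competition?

Under competition P = MC = 15, so Q = (37 − 15)/0.5 = 44.
The monopolist equates marginal revenue to marginal cost: 37 − Q = 15, so Q = 22. From demand, P = 26.
DWL is the triangle between Q = 22 and Q = 44: ½·(44 − 22)·(26 − 15) = 121.

DWL = 121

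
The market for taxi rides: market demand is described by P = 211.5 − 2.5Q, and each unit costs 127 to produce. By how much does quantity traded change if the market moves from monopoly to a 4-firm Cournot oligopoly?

Q rises by 10.14

The monopolist equates marginal revenue to marginal cost: 211.5 − 5Q = 127, so Q = 16.9. From demand, P = 169.25.
In a 4-firm Cournot equilibrium, symmetry and the first-order condition give q = (211.5 − 127)/(12.5) = 6.76. So Q = 27.04 and P = 143.9.
Change in quantity traded: 27.04 − 16.9 = 10.14.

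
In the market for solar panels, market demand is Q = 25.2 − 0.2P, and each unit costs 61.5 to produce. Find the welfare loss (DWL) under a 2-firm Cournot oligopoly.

DWL = 46.225

Inverting demand: P = 126 − 5Q.
Competitive firms price at marginal cost: P = 61.5, giving Q = 12.9.
Cournot with 2 identical firms: the symmetric best-response condition is 126 − 15q = 61.5. Each firm produces q = 4.3, total output Q = 8.6, price P = 83.
DWL is the triangle between Q = 8.6 and Q = 12.9: ½·(12.9 − 8.6)·(83 − 61.5) = 46.225.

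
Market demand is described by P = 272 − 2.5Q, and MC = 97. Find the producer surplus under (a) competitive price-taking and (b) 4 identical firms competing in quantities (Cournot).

Competition: PS = 0; Cournot: PS = 1960

Under competition P = MC = 97, so Q = (272 − 97)/2.5 = 70.
PS = (97 − 97)·70 = 0.
Cournot with 4 identical firms: the symmetric best-response condition is 272 − 12.5q = 97. Each firm produces q = 14, total output Q = 56, price P = 132.
PS = (132 − 97)·56 = 1960.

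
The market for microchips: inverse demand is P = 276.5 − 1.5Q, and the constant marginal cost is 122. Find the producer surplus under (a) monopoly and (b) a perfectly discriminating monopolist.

Monopoly: PS = 3978.375; Perfect PD: PS = 7956.75

Monopoly sets MR = MC: 276.5 − 3Q = 122 ⇒ Q = 51.5, P = 276.5 − 1.5·51.5 = 199.25.
PS = (199.25 − 122)·51.5 = 3978.375.
Under first-degree price discrimination the firm charges each unit its demand price and produces up to where P = MC, i.e. Q = 103. Consumer surplus is zero; producer surplus equals total surplus.
PS = ½·(276.5 − 122)·103 = 7956.75.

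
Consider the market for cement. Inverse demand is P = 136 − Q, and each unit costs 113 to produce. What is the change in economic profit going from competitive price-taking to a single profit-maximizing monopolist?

Perfect competition: P = MC = 113, so 136 − Q = 113 and Q = 23.
Profit = (113 − 113)·23 = 0.
A monopolist chooses Q where MR = MC. MR = 136 − 2Q; setting this equal to 113 gives Q = 11.5 and P = 124.5.
Profit = (124.5 − 113)·11.5 = 132.25.
Change in economic profit: 132.25 − 0 = 132.25.

Economic profit rises by 132.25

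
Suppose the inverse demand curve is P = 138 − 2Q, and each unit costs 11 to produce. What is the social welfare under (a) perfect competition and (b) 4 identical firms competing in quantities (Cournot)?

Under competition P = MC = 11, so Q = (138 − 11)/2 = 63.5.
CS = ½·(138 − 11)·63.5 = 4032.25; PS = (11 − 11)·63.5 = 0; TS = 4032.25.
In a 4-firm Cournot equilibrium, symmetry and the first-order condition give q = (138 − 11)/(10) = 12.7. So Q = 50.8 and P = 36.4.
CS = ½·(138 − 36.4)·50.8 = 2580.64; PS = (36.4 − 11)·50.8 = 1290.32; TS = 3870.96.

Competition: TS = 4032.25; Cournot: TS = 3870.96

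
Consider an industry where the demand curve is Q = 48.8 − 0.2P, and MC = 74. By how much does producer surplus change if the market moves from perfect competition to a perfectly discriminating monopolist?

PS rises by 2890

Inverting demand: P = 244 − 5Q.
Competitive firms price at marginal cost: P = 74, giving Q = 34.
PS = (74 − 74)·34 = 0.
Under first-degree price discrimination the firm charges each unit its demand price and produces up to where P = MC, i.e. Q = 34. Consumer surplus is zero; producer surplus equals total surplus.
PS = ½·(244 − 74)·34 = 2890.
Change in producer surplus: 2890 − 0 = 2890.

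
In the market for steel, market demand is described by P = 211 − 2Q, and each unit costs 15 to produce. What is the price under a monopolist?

Monopoly sets MR = MC: 211 − 4Q = 15 ⇒ Q = 49, P = 211 − 2·49 = 113.

P = 113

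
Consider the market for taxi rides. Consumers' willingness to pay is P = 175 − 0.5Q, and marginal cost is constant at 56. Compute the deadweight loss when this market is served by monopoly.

DWL = 3540.25

Perfect competition: P = MC = 56, so 175 − 0.5Q = 56 and Q = 238.
The monopolist equates marginal revenue to marginal cost: 175 − Q = 56, so Q = 119. From demand, P = 115.5.
DWL is the triangle between Q = 119 and Q = 238: ½·(238 − 119)·(115.5 − 56) = 3540.25.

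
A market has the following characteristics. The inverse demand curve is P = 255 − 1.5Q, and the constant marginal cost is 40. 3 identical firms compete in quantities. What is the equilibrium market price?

Cournot with 3 identical firms: the symmetric best-response condition is 255 − 6q = 40. Each firm produces q = 215/6, total output Q = 107.5, price P = 93.75.

P = 93.75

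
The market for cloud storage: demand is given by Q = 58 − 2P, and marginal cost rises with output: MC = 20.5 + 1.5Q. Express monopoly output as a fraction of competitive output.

Inverting demand: P = 29 − 0.5Q.
Monopoly sets MR = MC: 29 − Q = 20.5 + 1.5Q ⇒ Q = 3.4, P = 29 − 0.5·3.4 = 27.3.
Under competition P = MC: 29 − 0.5Q = 20.5 + 1.5Q ⇒ Q = 4.25, P = 26.875.
Ratio Q_m/Q_c = 3.4/4.25 = 0.8.

Q_m/Q_c = 0.8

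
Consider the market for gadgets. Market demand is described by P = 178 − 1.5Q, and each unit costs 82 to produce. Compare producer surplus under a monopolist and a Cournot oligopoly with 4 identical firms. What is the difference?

Producer surplus falls by 552.96

A monopolist chooses Q where MR = MC. MR = 178 − 3Q; setting this equal to 82 gives Q = 32 and P = 130.
PS = (130 − 82)·32 = 1536.
In a 4-firm Cournot equilibrium, symmetry and the first-order condition give q = (178 − 82)/(7.5) = 12.8. So Q = 51.2 and P = 101.2.
PS = (101.2 − 82)·51.2 = 983.04.
Change in producer surplus: 983.04 − 1536 = −552.96.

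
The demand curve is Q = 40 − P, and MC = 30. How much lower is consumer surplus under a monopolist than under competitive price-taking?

Inverting demand: P = 40 − Q.
Competitive firms price at marginal cost: P = 30, giving Q = 10.
CS = ½·(40 − 30)·10 = 50.
The monopolist equates marginal revenue to marginal cost: 40 − 2Q = 30, so Q = 5. From demand, P = 35.
CS = ½·(40 − 35)·5 = 12.5.
Change in consumer surplus: 12.5 − 50 = −37.5.

Consumer surplus falls by 37.5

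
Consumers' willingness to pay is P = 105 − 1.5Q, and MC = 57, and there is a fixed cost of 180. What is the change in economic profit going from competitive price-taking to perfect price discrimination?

Economic profit rises by 768

Perfect competition: P = MC = 57, so 105 − 1.5Q = 57 and Q = 32.
Profit = (57 − 57)·32 − 180 = −180.
With perfect price discrimination, output is the efficient level Q = 32 (where demand meets MC), but every buyer pays their willingness to pay: CS = 0 and PS = total surplus.
PS equals the full surplus area, 768. Profit = 768 − 180 = 588.
Change in economic profit: 588 − −180 = 768.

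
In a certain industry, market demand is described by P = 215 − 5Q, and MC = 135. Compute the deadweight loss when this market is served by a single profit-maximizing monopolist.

Perfect competition: P = MC = 135, so 215 − 5Q = 135 and Q = 16.
The monopolist equates marginal revenue to marginal cost: 215 − 10Q = 135, so Q = 8. From demand, P = 175.
DWL is the triangle between Q = 8 and Q = 16: ½·(16 − 8)·(175 − 135) = 160.

DWL = 160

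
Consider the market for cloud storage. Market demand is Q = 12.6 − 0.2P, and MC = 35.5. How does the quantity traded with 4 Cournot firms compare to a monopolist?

Inverting demand: P = 63 − 5Q.
In a 4-firm Cournot equilibrium, symmetry and the first-order condition give q = (63 − 35.5)/(25) = 1.1. So Q = 4.4 and P = 41.
The monopolist equates marginal revenue to marginal cost: 63 − 10Q = 35.5, so Q = 2.75. From demand, P = 49.25.

Cournot: Q = 4.4; Monopoly: Q = 2.75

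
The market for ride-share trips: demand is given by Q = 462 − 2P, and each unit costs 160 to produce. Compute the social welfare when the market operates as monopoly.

Inverting demand: P = 231 − 0.5Q.
Monopoly sets MR = MC: 231 − Q = 160 ⇒ Q = 71, P = 231 − 0.5·71 = 195.5.
CS = ½·(231 − 195.5)·71 = 1260.25; PS = (195.5 − 160)·71 = 2520.5; TS = 3780.75.

TS = 3780.75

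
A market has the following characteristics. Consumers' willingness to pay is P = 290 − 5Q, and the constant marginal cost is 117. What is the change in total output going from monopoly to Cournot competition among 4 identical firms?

The monopolist equates marginal revenue to marginal cost: 290 − 10Q = 117, so Q = 17.3. From demand, P = 203.5.
In a 4-firm Cournot equilibrium, symmetry and the first-order condition give q = (290 − 117)/(25) = 6.92. So Q = 27.68 and P = 151.6.
Change in total output: 27.68 − 17.3 = 10.38.

Q rises by 10.38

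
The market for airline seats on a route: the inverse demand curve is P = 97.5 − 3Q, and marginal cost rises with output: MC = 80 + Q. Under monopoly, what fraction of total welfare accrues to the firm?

PS/TS = 0.7

Monopoly sets MR = MC: 97.5 − 6Q = 80 + Q ⇒ Q = 2.5, P = 97.5 − 3·2.5 = 90.
CS = ½·(97.5 − 90)·2.5 = 9.375.
PS = P·Q − VC(Q) = 90·2.5 − (80·2.5 + ½·1·2.5²) = 21.875.
Share captured = PS/TS = 21.875/31.25 = 0.7.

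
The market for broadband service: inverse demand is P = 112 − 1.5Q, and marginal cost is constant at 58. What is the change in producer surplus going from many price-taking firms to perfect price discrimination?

Under competition P = MC = 58, so Q = (112 − 58)/1.5 = 36.
PS = (58 − 58)·36 = 0.
Under first-degree price discrimination the firm charges each unit its demand price and produces up to where P = MC, i.e. Q = 36. Consumer surplus is zero; producer surplus equals total surplus.
PS = ½·(112 − 58)·36 = 972.
Change in producer surplus: 972 − 0 = 972.

Producer surplus rises by 972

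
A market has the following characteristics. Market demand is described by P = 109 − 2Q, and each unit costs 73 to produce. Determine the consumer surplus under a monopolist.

A monopolist chooses Q where MR = MC. MR = 109 − 4Q; setting this equal to 73 gives Q = 9 and P = 91.
CS = ½·(109 − 91)·9 = 81.

CS = 81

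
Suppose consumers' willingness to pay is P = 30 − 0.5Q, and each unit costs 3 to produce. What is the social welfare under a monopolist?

Monopoly sets MR = MC: 30 − Q = 3 ⇒ Q = 27, P = 30 − 0.5·27 = 16.5.
CS = ½·(30 − 16.5)·27 = 182.25; PS = (16.5 − 3)·27 = 364.5; TS = 546.75.

TS = 546.75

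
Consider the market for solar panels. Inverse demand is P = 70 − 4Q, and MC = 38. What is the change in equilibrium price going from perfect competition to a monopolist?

Perfect competition: P = MC = 38, so 70 − 4Q = 38 and Q = 8.
Monopoly sets MR = MC: 70 − 8Q = 38 ⇒ Q = 4, P = 70 − 4·4 = 54.
Change in equilibrium price: 54 − 38 = 16.

P rises by 16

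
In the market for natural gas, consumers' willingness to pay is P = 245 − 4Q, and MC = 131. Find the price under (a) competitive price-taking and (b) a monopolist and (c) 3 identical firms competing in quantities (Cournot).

Under competition P = MC = 131, so Q = (245 − 131)/4 = 28.5.
A monopolist chooses Q where MR = MC. MR = 245 − 8Q; setting this equal to 131 gives Q = 14.25 and P = 188.
In a 3-firm Cournot equilibrium, symmetry and the first-order condition give q = (245 − 131)/(16) = 7.125. So Q = 21.375 and P = 159.5.

Competition: P = 131; Monopoly: P = 188; Cournot: P = 159.5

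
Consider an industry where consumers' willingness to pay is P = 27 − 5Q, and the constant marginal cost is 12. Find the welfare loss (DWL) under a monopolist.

Competitive firms price at marginal cost: P = 12, giving Q = 3.
The monopolist equates marginal revenue to marginal cost: 27 − 10Q = 12, so Q = 1.5. From demand, P = 19.5.
DWL is the triangle between Q = 1.5 and Q = 3: ½·(3 − 1.5)·(19.5 − 12) = 5.625.

DWL = 5.625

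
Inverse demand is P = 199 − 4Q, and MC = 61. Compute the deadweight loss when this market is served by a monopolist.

DWL = 595.125

Under competition P = MC = 61, so Q = (199 − 61)/4 = 34.5.
A monopolist chooses Q where MR = MC. MR = 199 − 8Q; setting this equal to 61 gives Q = 17.25 and P = 130.
DWL is the triangle between Q = 17.25 and Q = 34.5: ½·(34.5 − 17.25)·(130 − 61) = 595.125.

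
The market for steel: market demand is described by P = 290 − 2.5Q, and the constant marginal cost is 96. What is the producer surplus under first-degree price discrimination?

PS = 7527.2

With perfect price discrimination, output is the efficient level Q = 77.6 (where demand meets MC), but every buyer pays their willingness to pay: CS = 0 and PS = total surplus.
PS = ½·(290 − 96)·77.6 = 7527.2.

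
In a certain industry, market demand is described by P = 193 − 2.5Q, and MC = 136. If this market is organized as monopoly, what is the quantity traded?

A monopolist chooses Q where MR = MC. MR = 193 − 5Q; setting this equal to 136 gives Q = 11.4 and P = 164.5.

Q = 11.4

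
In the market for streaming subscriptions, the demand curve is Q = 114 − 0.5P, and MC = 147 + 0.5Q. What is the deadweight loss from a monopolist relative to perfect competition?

Inverting demand: P = 228 − 2Q.
Competitive equilibrium sets price equal to marginal cost: 228 − 2Q = 147 + 0.5Q, so Q = 32.4 and P = 163.2.
The monopolist equates marginal revenue to marginal cost: 228 − 4Q = 147 + 0.5Q, so Q = 18. From demand, P = 192.
CS = ½·(228 − 163.2)·32.4 = 1049.76; PS = (163.2·32.4 − 147·32.4 − ½·0.5·32.4²) = 262.44; TS = 1312.2.
CS = ½·(228 − 192)·18 = 324; PS = (192·18 − 147·18 − ½·0.5·18²) = 729; TS = 1053.
DWL = 1312.2 − 1053 = 259.2.

DWL = 259.2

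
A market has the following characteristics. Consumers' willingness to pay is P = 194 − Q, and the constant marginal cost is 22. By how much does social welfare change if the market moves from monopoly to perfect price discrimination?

The monopolist equates marginal revenue to marginal cost: 194 − 2Q = 22, so Q = 86. From demand, P = 108.
CS = ½·(194 − 108)·86 = 3698; PS = (108 − 22)·86 = 7396; TS = 11094.
With perfect price discrimination, output is the efficient level Q = 172 (where demand meets MC), but every buyer pays their willingness to pay: CS = 0 and PS = total surplus.
TS = 14792 (equal to competitive TS).
Change in social welfare: 14792 − 11094 = 3698.

Social welfare rises by 3698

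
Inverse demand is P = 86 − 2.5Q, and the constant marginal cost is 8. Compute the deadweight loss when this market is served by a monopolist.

Competitive firms price at marginal cost: P = 8, giving Q = 31.2.
A monopolist chooses Q where MR = MC. MR = 86 − 5Q; setting this equal to 8 gives Q = 15.6 and P = 47.
DWL is the triangle between Q = 15.6 and Q = 31.2: ½·(31.2 − 15.6)·(47 − 8) = 304.2.

DWL = 304.2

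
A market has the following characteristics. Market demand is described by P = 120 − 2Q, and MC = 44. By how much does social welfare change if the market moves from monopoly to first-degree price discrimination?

TS rises by 361

Monopoly sets MR = MC: 120 − 4Q = 44 ⇒ Q = 19, P = 120 − 2·19 = 82.
CS = ½·(120 − 82)·19 = 361; PS = (82 − 44)·19 = 722; TS = 1083.
Under first-degree price discrimination the firm charges each unit its demand price and produces up to where P = MC, i.e. Q = 38. Consumer surplus is zero; producer surplus equals total surplus.
TS = 1444 (equal to competitive TS).
Change in social welfare: 1444 − 1083 = 361.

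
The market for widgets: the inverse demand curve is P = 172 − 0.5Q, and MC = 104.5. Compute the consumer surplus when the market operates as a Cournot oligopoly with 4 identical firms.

CS = 2916

In a 4-firm Cournot equilibrium, symmetry and the first-order condition give q = (172 − 104.5)/(2.5) = 27. So Q = 108 and P = 118.
CS = ½·(172 − 118)·108 = 2916.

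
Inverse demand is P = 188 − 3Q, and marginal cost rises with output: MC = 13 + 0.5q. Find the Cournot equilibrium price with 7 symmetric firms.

P = 38

In a 7-firm Cournot equilibrium, symmetry and the first-order condition give q = (188 − 13)/(24.5) = 50/7. So Q = 50 and P = 38.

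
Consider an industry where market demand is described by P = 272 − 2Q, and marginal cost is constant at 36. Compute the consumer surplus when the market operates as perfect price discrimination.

CS = 0

With perfect price discrimination, output is the efficient level Q = 118 (where demand meets MC), but every buyer pays their willingness to pay: CS = 0 and PS = total surplus.
CS = 0.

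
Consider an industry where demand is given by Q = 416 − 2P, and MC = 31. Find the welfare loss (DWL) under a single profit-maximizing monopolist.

Inverting demand: P = 208 − 0.5Q.
Competitive firms price at marginal cost: P = 31, giving Q = 354.
Monopoly sets MR = MC: 208 − Q = 31 ⇒ Q = 177, P = 208 − 0.5·177 = 119.5.
DWL is the triangle between Q = 177 and Q = 354: ½·(354 − 177)·(119.5 − 31) = 7832.25.

DWL = 7832.25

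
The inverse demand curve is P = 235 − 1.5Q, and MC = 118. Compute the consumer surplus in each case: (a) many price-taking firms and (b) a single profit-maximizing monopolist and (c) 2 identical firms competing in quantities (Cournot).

Under competition P = MC = 118, so Q = (235 − 118)/1.5 = 78.
CS = ½·(235 − 118)·78 = 4563.
The monopolist equates marginal revenue to marginal cost: 235 − 3Q = 118, so Q = 39. From demand, P = 176.5.
CS = ½·(235 − 176.5)·39 = 1140.75.
Cournot with 2 identical firms: the symmetric best-response condition is 235 − 4.5q = 118. Each firm produces q = 26, total output Q = 52, price P = 157.
CS = ½·(235 − 157)·52 = 2028.

Competition: CS = 4563; Monopoly: CS = 1140.75; Cournot: CS = 2028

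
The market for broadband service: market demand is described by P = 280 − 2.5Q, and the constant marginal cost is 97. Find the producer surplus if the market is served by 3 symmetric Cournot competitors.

PS = 2511.675

In a 3-firm Cournot equilibrium, symmetry and the first-order condition give q = (280 − 97)/(10) = 18.3. So Q = 54.9 and P = 142.75.
PS = (142.75 − 97)·54.9 = 2511.675.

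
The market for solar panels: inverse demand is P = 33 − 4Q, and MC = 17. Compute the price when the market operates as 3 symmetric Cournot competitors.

With 3 symmetric Cournot firms, each firm's FOC gives 33 − 16q = 17, so q = 1, Q = 3·1 = 3, and P = 21.

P = 21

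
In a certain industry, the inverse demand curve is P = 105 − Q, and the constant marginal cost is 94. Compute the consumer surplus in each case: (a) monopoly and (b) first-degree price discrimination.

Monopoly: CS = 15.125; Perfect PD: CS = 0

A monopolist chooses Q where MR = MC. MR = 105 − 2Q; setting this equal to 94 gives Q = 5.5 and P = 99.5.
CS = ½·(105 − 99.5)·5.5 = 15.125.
A perfectly discriminating monopolist sells every unit with P(Q) ≥ MC(Q), so output equals the competitive quantity Q = 11. Each buyer pays their reservation price, so CS = 0 and the firm captures all surplus.
CS = 0.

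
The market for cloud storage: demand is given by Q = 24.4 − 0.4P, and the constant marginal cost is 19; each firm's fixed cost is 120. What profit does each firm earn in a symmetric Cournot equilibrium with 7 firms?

π_i = −108.975

Inverting demand: P = 61 − 2.5Q.
Cournot with 7 identical firms: the symmetric best-response condition is 61 − 20q = 19. Each firm produces q = 2.1, total output Q = 14.7, price P = 24.25.
Each firm's profit = (24.25 − 19)·2.1 − 120 = −108.975.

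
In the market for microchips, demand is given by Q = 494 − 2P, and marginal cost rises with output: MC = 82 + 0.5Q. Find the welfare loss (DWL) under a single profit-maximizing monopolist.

DWL = 1512.5

Inverting demand: P = 247 − 0.5Q.
Under competition P = MC: 247 − 0.5Q = 82 + 0.5Q ⇒ Q = 165, P = 164.5.
The monopolist equates marginal revenue to marginal cost: 247 − Q = 82 + 0.5Q, so Q = 110. From demand, P = 192.
CS = ½·(247 − 164.5)·165 = 6806.25; PS = (164.5·165 − 82·165 − ½·0.5·165²) = 6806.25; TS = 13612.5.
CS = ½·(247 − 192)·110 = 3025; PS = (192·110 − 82·110 − ½·0.5·110²) = 9075; TS = 12100.
DWL = 13612.5 − 12100 = 1512.5.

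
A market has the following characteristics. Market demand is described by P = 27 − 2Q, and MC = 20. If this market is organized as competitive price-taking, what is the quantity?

Competitive firms price at marginal cost: P = 20, giving Q = 3.5.

Q = 3.5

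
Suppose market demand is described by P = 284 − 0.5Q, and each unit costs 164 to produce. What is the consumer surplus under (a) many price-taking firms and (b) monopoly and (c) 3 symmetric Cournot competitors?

Under competition P = MC = 164, so Q = (284 − 164)/0.5 = 240.
CS = ½·(284 − 164)·240 = 14400.
The monopolist equates marginal revenue to marginal cost: 284 − Q = 164, so Q = 120. From demand, P = 224.
CS = ½·(284 − 224)·120 = 3600.
With 3 symmetric Cournot firms, each firm's FOC gives 284 − 2q = 164, so q = 60, Q = 3·60 = 180, and P = 194.
CS = ½·(284 − 194)·180 = 8100.

Competition: CS = 14400; Monopoly: CS = 3600; Cournot: CS = 8100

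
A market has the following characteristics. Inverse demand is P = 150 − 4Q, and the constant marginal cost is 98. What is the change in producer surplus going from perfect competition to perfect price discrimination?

Perfect competition: P = MC = 98, so 150 − 4Q = 98 and Q = 13.
PS = (98 − 98)·13 = 0.
A perfectly discriminating monopolist sells every unit with P(Q) ≥ MC(Q), so output equals the competitive quantity Q = 13. Each buyer pays their reservation price, so CS = 0 and the firm captures all surplus.
PS = ½·(150 − 98)·13 = 338.
Change in producer surplus: 338 − 0 = 338.

PS rises by 338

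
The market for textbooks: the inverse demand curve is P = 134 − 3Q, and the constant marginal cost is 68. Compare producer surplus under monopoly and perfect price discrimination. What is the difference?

PS rises by 363

The monopolist equates marginal revenue to marginal cost: 134 − 6Q = 68, so Q = 11. From demand, P = 101.
PS = (101 − 68)·11 = 363.
With perfect price discrimination, output is the efficient level Q = 22 (where demand meets MC), but every buyer pays their willingness to pay: CS = 0 and PS = total surplus.
PS = ½·(134 − 68)·22 = 726.
Change in producer surplus: 726 − 363 = 363.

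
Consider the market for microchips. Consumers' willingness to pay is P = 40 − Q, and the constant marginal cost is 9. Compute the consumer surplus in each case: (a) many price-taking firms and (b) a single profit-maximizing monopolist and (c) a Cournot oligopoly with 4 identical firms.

Competitive firms price at marginal cost: P = 9, giving Q = 31.
CS = ½·(40 − 9)·31 = 480.5.
Monopoly sets MR = MC: 40 − 2Q = 9 ⇒ Q = 15.5, P = 40 − 15.5 = 24.5.
CS = ½·(40 − 24.5)·15.5 = 120.125.
With 4 symmetric Cournot firms, each firm's FOC gives 40 − 5q = 9, so q = 6.2, Q = 4·6.2 = 24.8, and P = 15.2.
CS = ½·(40 − 15.2)·24.8 = 307.52.

Competition: CS = 480.5; Monopoly: CS = 120.125; Cournot: CS = 307.52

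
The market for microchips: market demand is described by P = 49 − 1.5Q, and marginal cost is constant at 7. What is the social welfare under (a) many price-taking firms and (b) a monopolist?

Competition: TS = 588; Monopoly: TS = 441

Perfect competition: P = MC = 7, so 49 − 1.5Q = 7 and Q = 28.
CS = ½·(49 − 7)·28 = 588; PS = (7 − 7)·28 = 0; TS = 588.
A monopolist chooses Q where MR = MC. MR = 49 − 3Q; setting this equal to 7 gives Q = 14 and P = 28.
CS = ½·(49 − 28)·14 = 147; PS = (28 − 7)·14 = 294; TS = 441.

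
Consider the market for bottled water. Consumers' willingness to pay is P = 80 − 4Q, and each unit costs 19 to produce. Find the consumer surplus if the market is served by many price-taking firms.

Under competition P = MC = 19, so Q = (80 − 19)/4 = 15.25.
CS = ½·(80 − 19)·15.25 = 465.125.

CS = 465.125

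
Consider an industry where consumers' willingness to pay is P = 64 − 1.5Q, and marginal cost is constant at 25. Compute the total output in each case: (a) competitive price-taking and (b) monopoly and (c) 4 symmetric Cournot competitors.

Perfect competition: P = MC = 25, so 64 − 1.5Q = 25 and Q = 26.
Monopoly sets MR = MC: 64 − 3Q = 25 ⇒ Q = 13, P = 64 − 1.5·13 = 44.5.
In a 4-firm Cournot equilibrium, symmetry and the first-order condition give q = (64 − 25)/(7.5) = 5.2. So Q = 20.8 and P = 32.8.

Competition: Q = 26; Monopoly: Q = 13; Cournot: Q = 20.8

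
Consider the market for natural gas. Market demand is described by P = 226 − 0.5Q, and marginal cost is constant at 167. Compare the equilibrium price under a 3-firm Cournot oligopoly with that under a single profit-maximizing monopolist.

Cournot: P = 181.75; Monopoly: P = 196.5

With 3 symmetric Cournot firms, each firm's FOC gives 226 − 2q = 167, so q = 29.5, Q = 3·29.5 = 88.5, and P = 181.75.
Monopoly sets MR = MC: 226 − Q = 167 ⇒ Q = 59, P = 226 − 0.5·59 = 196.5.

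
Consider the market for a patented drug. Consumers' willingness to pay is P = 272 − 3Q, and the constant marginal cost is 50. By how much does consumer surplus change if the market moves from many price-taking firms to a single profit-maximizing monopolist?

Perfect competition: P = MC = 50, so 272 − 3Q = 50 and Q = 74.
CS = ½·(272 − 50)·74 = 8214.
A monopolist chooses Q where MR = MC. MR = 272 − 6Q; setting this equal to 50 gives Q = 37 and P = 161.
CS = ½·(272 − 161)·37 = 2053.5.
Change in consumer surplus: 2053.5 − 8214 = −6160.5.

CS falls by 6160.5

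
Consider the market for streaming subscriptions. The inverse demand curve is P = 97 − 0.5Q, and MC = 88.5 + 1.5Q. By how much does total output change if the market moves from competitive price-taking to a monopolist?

Total output falls by 0.85

Under competition P = MC: 97 − 0.5Q = 88.5 + 1.5Q ⇒ Q = 4.25, P = 94.875.
The monopolist equates marginal revenue to marginal cost: 97 − Q = 88.5 + 1.5Q, so Q = 3.4. From demand, P = 95.3.
Change in total output: 3.4 − 4.25 = −0.85.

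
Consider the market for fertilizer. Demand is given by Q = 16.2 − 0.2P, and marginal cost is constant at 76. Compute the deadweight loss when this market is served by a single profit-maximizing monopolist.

DWL = 0.625

Inverting demand: P = 81 − 5Q.
Perfect competition: P = MC = 76, so 81 − 5Q = 76 and Q = 1.
A monopolist chooses Q where MR = MC. MR = 81 − 10Q; setting this equal to 76 gives Q = 0.5 and P = 78.5.
DWL is the triangle between Q = 0.5 and Q = 1: ½·(1 − 0.5)·(78.5 − 76) = 0.625.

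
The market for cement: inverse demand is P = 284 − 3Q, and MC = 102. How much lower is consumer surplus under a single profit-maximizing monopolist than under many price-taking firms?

Perfect competition: P = MC = 102, so 284 − 3Q = 102 and Q = 182/3.
CS = ½·(284 − 102)·182/3 = 16562/3.
Monopoly sets MR = MC: 284 − 6Q = 102 ⇒ Q = 91/3, P = 284 − 3·91/3 = 193.
CS = ½·(284 − 193)·91/3 = 8281/6.
Change in consumer surplus: 8281/6 − 16562/3 = −4140.5.

Consumer surplus falls by 4140.5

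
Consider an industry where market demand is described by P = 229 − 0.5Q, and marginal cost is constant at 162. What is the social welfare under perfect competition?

Under competition P = MC = 162, so Q = (229 − 162)/0.5 = 134.
CS = ½·(229 − 162)·134 = 4489; PS = (162 − 162)·134 = 0; TS = 4489.

TS = 4489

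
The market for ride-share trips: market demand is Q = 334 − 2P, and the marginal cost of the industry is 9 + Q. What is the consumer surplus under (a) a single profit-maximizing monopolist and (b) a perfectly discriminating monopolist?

Monopoly: CS = 1560.25; Perfect PD: CS = 0

Inverting demand: P = 167 − 0.5Q.
The monopolist equates marginal revenue to marginal cost: 167 − Q = 9 + Q, so Q = 79. From demand, P = 127.5.
CS = ½·(167 − 127.5)·79 = 1560.25.
Under first-degree price discrimination the firm charges each unit its demand price and produces up to where P = MC, i.e. Q = 316/3. Consumer surplus is zero; producer surplus equals total surplus.
CS = 0.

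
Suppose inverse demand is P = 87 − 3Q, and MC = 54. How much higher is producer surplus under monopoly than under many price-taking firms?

PS rises by 90.75

Perfect competition: P = MC = 54, so 87 − 3Q = 54 and Q = 11.
PS = (54 − 54)·11 = 0.
Monopoly sets MR = MC: 87 − 6Q = 54 ⇒ Q = 5.5, P = 87 − 3·5.5 = 70.5.
PS = (70.5 − 54)·5.5 = 90.75.
Change in producer surplus: 90.75 − 0 = 90.75.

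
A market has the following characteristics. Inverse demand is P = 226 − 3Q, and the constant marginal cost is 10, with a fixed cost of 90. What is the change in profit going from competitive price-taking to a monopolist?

Under competition P = MC = 10, so Q = (226 − 10)/3 = 72.
Profit = (10 − 10)·72 − 90 = −90.
A monopolist chooses Q where MR = MC. MR = 226 − 6Q; setting this equal to 10 gives Q = 36 and P = 118.
Profit = (118 − 10)·36 − 90 = 3798.
Change in profit: 3798 − −90 = 3888.

Profit rises by 3888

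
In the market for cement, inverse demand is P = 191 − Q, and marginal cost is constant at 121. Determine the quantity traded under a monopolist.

The monopolist equates marginal revenue to marginal cost: 191 − 2Q = 121, so Q = 35. From demand, P = 156.

Q = 35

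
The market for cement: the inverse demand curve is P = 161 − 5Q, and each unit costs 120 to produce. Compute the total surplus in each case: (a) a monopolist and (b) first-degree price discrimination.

The monopolist equates marginal revenue to marginal cost: 161 − 10Q = 120, so Q = 4.1. From demand, P = 140.5.
CS = ½·(161 − 140.5)·4.1 = 42.025; PS = (140.5 − 120)·4.1 = 84.05; TS = 126.075.
Under first-degree price discrimination the firm charges each unit its demand price and produces up to where P = MC, i.e. Q = 8.2. Consumer surplus is zero; producer surplus equals total surplus.
TS = 168.1 (equal to competitive TS).

Monopoly: TS = 126.075; Perfect PD: TS = 168.1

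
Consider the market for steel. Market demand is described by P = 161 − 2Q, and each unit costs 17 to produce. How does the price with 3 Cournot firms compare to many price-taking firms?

With 3 symmetric Cournot firms, each firm's FOC gives 161 − 8q = 17, so q = 18, Q = 3·18 = 54, and P = 53.
Perfect competition: P = MC = 17, so 161 − 2Q = 17 and Q = 72.

Cournot: P = 53; Competition: P = 17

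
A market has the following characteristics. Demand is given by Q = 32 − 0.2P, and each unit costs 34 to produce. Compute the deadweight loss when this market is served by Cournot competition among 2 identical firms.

Inverting demand: P = 160 − 5Q.
Under competition P = MC = 34, so Q = (160 − 34)/5 = 25.2.
In a 2-firm Cournot equilibrium, symmetry and the first-order condition give q = (160 − 34)/(15) = 8.4. So Q = 16.8 and P = 76.
DWL is the triangle between Q = 16.8 and Q = 25.2: ½·(25.2 − 16.8)·(76 − 34) = 176.4.

DWL = 176.4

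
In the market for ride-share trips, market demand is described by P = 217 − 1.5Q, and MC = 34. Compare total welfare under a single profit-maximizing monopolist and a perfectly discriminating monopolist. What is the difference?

TS rises by 2790.75

A monopolist chooses Q where MR = MC. MR = 217 − 3Q; setting this equal to 34 gives Q = 61 and P = 125.5.
CS = ½·(217 − 125.5)·61 = 2790.75; PS = (125.5 − 34)·61 = 5581.5; TS = 8372.25.
A perfectly discriminating monopolist sells every unit with P(Q) ≥ MC(Q), so output equals the competitive quantity Q = 122. Each buyer pays their reservation price, so CS = 0 and the firm captures all surplus.
TS = 11163 (equal to competitive TS).
Change in total welfare: 11163 − 8372.25 = 2790.75.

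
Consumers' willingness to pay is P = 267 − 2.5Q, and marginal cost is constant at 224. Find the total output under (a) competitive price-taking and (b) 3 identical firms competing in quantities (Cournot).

Competition: Q = 17.2; Cournot: Q = 12.9

Perfect competition: P = MC = 224, so 267 − 2.5Q = 224 and Q = 17.2.
Cournot with 3 identical firms: the symmetric best-response condition is 267 − 10q = 224. Each firm produces q = 4.3, total output Q = 12.9, price P = 234.75.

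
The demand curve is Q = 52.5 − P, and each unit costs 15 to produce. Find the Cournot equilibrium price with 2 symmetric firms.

P = 27.5

Inverting demand: P = 52.5 − Q.
Cournot with 2 identical firms: the symmetric best-response condition is 52.5 − 3q = 15. Each firm produces q = 12.5, total output Q = 25, price P = 27.5.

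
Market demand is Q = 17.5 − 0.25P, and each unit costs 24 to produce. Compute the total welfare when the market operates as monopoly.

Inverting demand: P = 70 − 4Q.
Monopoly sets MR = MC: 70 − 8Q = 24 ⇒ Q = 5.75, P = 70 − 4·5.75 = 47.
CS = ½·(70 − 47)·5.75 = 66.125; PS = (47 − 24)·5.75 = 132.25; TS = 198.375.

TS = 198.375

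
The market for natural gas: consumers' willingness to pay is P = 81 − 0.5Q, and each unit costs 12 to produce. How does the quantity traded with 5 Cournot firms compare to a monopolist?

Cournot: Q = 115; Monopoly: Q = 69

With 5 symmetric Cournot firms, each firm's FOC gives 81 − 3q = 12, so q = 23, Q = 5·23 = 115, and P = 23.5.
The monopolist equates marginal revenue to marginal cost: 81 − Q = 12, so Q = 69. From demand, P = 46.5.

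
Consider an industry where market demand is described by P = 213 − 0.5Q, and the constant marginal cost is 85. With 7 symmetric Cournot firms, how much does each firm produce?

q_i = 32

In a 7-firm Cournot equilibrium, symmetry and the first-order condition give q = (213 − 85)/(4) = 32. So Q = 224 and P = 101.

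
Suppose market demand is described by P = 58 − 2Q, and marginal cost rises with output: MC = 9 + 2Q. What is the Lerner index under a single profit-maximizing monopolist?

Lerner index = 0.392

A monopolist chooses Q where MR = MC. MR = 58 − 4Q; setting this equal to 9 + 2Q gives Q = 49/6 and P = 125/3.
Lerner index = (P − MC)/P = (125/3 − 76/3)/(125/3) = 0.392.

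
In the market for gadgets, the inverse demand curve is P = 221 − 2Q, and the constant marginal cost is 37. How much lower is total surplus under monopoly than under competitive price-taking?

Under competition P = MC = 37, so Q = (221 − 37)/2 = 92.
CS = ½·(221 − 37)·92 = 8464; PS = (37 − 37)·92 = 0; TS = 8464.
The monopolist equates marginal revenue to marginal cost: 221 − 4Q = 37, so Q = 46. From demand, P = 129.
CS = ½·(221 − 129)·46 = 2116; PS = (129 − 37)·46 = 4232; TS = 6348.
Change in total surplus: 6348 − 8464 = −2116.

Total surplus falls by 2116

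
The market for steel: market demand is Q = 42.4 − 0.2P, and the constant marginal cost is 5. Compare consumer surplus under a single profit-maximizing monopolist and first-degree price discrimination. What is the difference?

Inverting demand: P = 212 − 5Q.
A monopolist chooses Q where MR = MC. MR = 212 − 10Q; setting this equal to 5 gives Q = 20.7 and P = 108.5.
CS = ½·(212 − 108.5)·20.7 = 1071.225.
Under first-degree price discrimination the firm charges each unit its demand price and produces up to where P = MC, i.e. Q = 41.4. Consumer surplus is zero; producer surplus equals total surplus.
CS = 0.
Change in consumer surplus: 0 − 1071.225 = −1071.225.

Consumer surplus falls by 1071.225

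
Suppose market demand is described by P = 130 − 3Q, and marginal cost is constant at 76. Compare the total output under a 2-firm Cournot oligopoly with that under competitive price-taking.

Cournot: Q = 12; Competition: Q = 18

Cournot with 2 identical firms: the symmetric best-response condition is 130 − 9q = 76. Each firm produces q = 6, total output Q = 12, price P = 94.
Competitive firms price at marginal cost: P = 76, giving Q = 18.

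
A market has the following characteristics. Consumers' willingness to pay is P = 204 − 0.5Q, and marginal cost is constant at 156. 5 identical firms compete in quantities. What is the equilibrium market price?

In a 5-firm Cournot equilibrium, symmetry and the first-order condition give q = (204 − 156)/(3) = 16. So Q = 80 and P = 164.

P = 164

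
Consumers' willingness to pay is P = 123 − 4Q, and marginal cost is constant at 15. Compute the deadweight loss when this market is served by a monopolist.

Perfect competition: P = MC = 15, so 123 − 4Q = 15 and Q = 27.
The monopolist equates marginal revenue to marginal cost: 123 − 8Q = 15, so Q = 13.5. From demand, P = 69.
DWL is the triangle between Q = 13.5 and Q = 27: ½·(27 − 13.5)·(69 − 15) = 364.5.

DWL = 364.5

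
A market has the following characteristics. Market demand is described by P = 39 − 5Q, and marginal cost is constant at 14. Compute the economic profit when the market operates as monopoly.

Profit = 31.25

Monopoly sets MR = MC: 39 − 10Q = 14 ⇒ Q = 2.5, P = 39 − 5·2.5 = 26.5.
Profit = (26.5 − 14)·2.5 = 31.25.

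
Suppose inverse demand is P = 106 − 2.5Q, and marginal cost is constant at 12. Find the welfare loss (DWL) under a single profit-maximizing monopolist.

Competitive firms price at marginal cost: P = 12, giving Q = 37.6.
The monopolist equates marginal revenue to marginal cost: 106 − 5Q = 12, so Q = 18.8. From demand, P = 59.
DWL is the triangle between Q = 18.8 and Q = 37.6: ½·(37.6 − 18.8)·(59 − 12) = 441.8.

DWL = 441.8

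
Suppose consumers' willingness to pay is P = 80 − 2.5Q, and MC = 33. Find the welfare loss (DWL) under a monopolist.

DWL = 110.45

Under competition P = MC = 33, so Q = (80 − 33)/2.5 = 18.8.
A monopolist chooses Q where MR = MC. MR = 80 − 5Q; setting this equal to 33 gives Q = 9.4 and P = 56.5.
DWL is the triangle between Q = 9.4 and Q = 18.8: ½·(18.8 − 9.4)·(56.5 − 33) = 110.45.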